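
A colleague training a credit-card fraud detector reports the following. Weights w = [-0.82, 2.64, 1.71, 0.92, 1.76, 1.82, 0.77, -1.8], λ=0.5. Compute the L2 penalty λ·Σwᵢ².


‖w‖₂² = (-0.82)² + (2.64)² + (1.71)² + (0.92)² + (1.76)² + (1.82)² + (0.77)² + (-1.8)²
     = 0.6724 + 6.9696 + 2.9241 + 0.8464 + 3.0976 + 3.3124 + 0.5929 + 3.24
     = 21.6554
λ·‖w‖₂² = 0.5·21.6554 = 10.8277

10.8277


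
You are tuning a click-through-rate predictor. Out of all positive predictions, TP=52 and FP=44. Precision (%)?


Precision = TP/(TP+FP)
= 52/(52+44)
= 52/96 = 54.17%

54.17%


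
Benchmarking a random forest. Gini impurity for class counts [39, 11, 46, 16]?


Probabilities: [39/112, 11/112, 46/112, 16/112] ≈ [0.3482, 0.0982, 0.4107, 0.1429]
Σpᵢ² = (1521 + 121 + 2116 + 256)/112² = 4014/12544
Gini = 1 - Σpᵢ² = 1 - 4014/12544 = 0.68

0.68


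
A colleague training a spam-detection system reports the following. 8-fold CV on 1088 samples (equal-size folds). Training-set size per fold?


Fold size = 1088/8 = 136
Training per fold = 1088 - 136 = 952

952


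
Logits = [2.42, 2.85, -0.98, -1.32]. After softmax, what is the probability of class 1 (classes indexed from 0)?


Exponentials: e^2.42=11.2459, e^2.85=17.2878, e^-0.98=0.3753, e^-1.32=0.2671
Sum = 29.1761
Softmax = [0.3854, 0.5925, 0.0129, 0.0092]
p[1] = 17.2878/29.1761 = 0.5925

0.5925


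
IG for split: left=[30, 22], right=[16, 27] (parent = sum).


Parent = [46, 49], H_parent = 0.9993
H_left = 0.9829 (n=52), H_right = 0.9523 (n=43)
H_children = (52/95)·0.9829 + (43/95)·0.9523 = 0.969
IG = 0.9993 - 0.969 = 0.0303

0.0303


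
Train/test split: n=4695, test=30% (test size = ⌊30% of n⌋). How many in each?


Test = ⌊4695·30/100⌋ = 1408
Train = 4695 - 1408 = 3287

Train: 3287, Test: 1408


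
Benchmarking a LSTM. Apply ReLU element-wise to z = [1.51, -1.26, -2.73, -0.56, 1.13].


ReLU(1.51) = max(0, 1.51) = 1.51
ReLU(-1.26) = max(0, -1.26) = 0.0
ReLU(-2.73) = max(0, -2.73) = 0.0
ReLU(-0.56) = max(0, -0.56) = 0.0
ReLU(1.13) = max(0, 1.13) = 1.13
result = [1.51, 0.0, 0.0, 0.0, 1.13]

[1.51, 0.0, 0.0, 0.0, 1.13]


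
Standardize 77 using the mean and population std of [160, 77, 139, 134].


μ = 127.5, σ = 30.7449
z = (77 - 127.5)/30.7449 = -1.6425

-1.6425


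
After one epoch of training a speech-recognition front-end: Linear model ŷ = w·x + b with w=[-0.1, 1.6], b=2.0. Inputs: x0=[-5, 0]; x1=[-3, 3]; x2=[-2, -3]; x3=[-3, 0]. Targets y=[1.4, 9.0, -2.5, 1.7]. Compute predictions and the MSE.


ŷ0 = (-0.1)·(-5) + (1.6)·(0) + 2.0 = 2.5
ŷ1 = (-0.1)·(-3) + (1.6)·(3) + 2.0 = 7.1
ŷ2 = (-0.1)·(-2) + (1.6)·(-3) + 2.0 = -2.6
ŷ3 = (-0.1)·(-3) + (1.6)·(0) + 2.0 = 2.3
errors² = [1.21, 3.61, 0.01, 0.36]
MSE = 5.1900/4 = 1.2975

1.2975


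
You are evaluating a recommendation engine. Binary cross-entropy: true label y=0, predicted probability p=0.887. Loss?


BCE = -[y·ln(p) + (1-y)·ln(1-p)]
= -0 - 1·ln(1-0.887)
= -ln(0.113) = 2.1804

2.1804


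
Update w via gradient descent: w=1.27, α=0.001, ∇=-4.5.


w_new = w - α·∇
= 1.27 - 0.001·-4.5
= 1.27 + 0.0045
= 1.2745

1.2745


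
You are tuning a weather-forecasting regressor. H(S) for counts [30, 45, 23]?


Probabilities: [30/98, 45/98, 23/98] ≈ [0.3061, 0.4592, 0.2347]
H = -((30/98)·log₂(30/98) + (45/98)·log₂(45/98) + (23/98)·log₂(23/98))
  = 1.5292 bits

1.5292 bits


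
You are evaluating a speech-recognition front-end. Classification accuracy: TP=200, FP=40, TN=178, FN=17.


Accuracy = (TP+TN)/(TP+TN+FP+FN)
= (200+178)/(435)
= 378/435 = 86.9%

86.9%


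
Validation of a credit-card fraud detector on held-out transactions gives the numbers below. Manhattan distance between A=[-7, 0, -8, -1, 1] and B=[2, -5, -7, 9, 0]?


d = |-7-2| + |0+ 5| + |-8+ 7| + |-1-9| + |1-0|
  = 9 + 5 + 1 + 10 + 1
  = 26

26


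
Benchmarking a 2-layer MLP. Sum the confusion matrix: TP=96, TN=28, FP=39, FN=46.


Total = TP + TN + FP + FN
= 96 + 28 + 39 + 46
= 209
(Predicted positive: 135, predicted negative: 74)

209


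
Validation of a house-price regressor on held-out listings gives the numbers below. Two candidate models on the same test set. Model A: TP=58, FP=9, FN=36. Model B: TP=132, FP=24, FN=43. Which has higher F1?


Model A: P=58/67=0.8657, R=58/94=0.617, F1=2PR/(P+R)=2TP/(2TP+FP+FN)=116/161=0.7205
Model B: P=132/156=0.8462, R=132/175=0.7543, F1=2PR/(P+R)=2TP/(2TP+FP+FN)=264/331=0.7976
0.7205 < 0.7976 → Model B

Model B


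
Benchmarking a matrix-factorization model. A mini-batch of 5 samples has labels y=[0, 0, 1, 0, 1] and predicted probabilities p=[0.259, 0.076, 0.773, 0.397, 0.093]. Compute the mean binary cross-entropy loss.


L[0] = -ln(1-0.259) = -ln(0.741) = 0.2998
L[1] = -ln(1-0.076) = -ln(0.924) = 0.079
L[2] = -ln(0.773) = 0.2575
L[3] = -ln(1-0.397) = -ln(0.603) = 0.5058
L[4] = -ln(0.093) = 2.3752
mean = (0.2998 + 0.079 + 0.2575 + 0.5058 + 2.3752)/5 = 0.7035

0.7035


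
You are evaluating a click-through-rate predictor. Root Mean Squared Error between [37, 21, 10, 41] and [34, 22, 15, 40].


MSE = 36/4 = 9
RMSE = √(36/4) = 3.0

3.0


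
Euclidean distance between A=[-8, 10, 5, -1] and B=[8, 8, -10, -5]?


d = √((-8-8)² + (10-8)² + (5+ 10)² + (-1+ 5)²)
  = √(256 + 4 + 225 + 16)
  = √501 = 22.383

22.383


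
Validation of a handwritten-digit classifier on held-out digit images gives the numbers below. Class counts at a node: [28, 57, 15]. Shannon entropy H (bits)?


Probabilities: [28/100, 57/100, 15/100] ≈ [0.28, 0.57, 0.15]
H = -((28/100)·log₂(28/100) + (57/100)·log₂(57/100) + (15/100)·log₂(15/100))
  = 1.387 bits

1.387 bits


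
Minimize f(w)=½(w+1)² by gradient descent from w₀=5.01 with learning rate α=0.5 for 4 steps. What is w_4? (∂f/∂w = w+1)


step 1: grad = 5.01+1 = 6.01; w = 5.01 - 0.5·(6.01) = 2.005
step 2: grad = 2.005+1 = 3.005; w = 2.005 - 0.5·(3.005) = 0.5025
step 3: grad = 0.5025+1 = 1.5025; w = 0.5025 - 0.5·(1.5025) = -0.24875
step 4: grad = -0.24875+1 = 0.75125; w = -0.24875 - 0.5·(0.75125) = -0.624375

-0.624375


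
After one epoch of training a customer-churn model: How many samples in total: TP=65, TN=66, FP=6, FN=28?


Total = TP + TN + FP + FN
= 65 + 66 + 6 + 28
= 165
(Predicted positive: 71, predicted negative: 94)

165


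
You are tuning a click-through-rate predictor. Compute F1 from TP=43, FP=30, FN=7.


Precision = 43/73 = 0.589
Recall = 43/50 = 0.86
F1 = 2·P·R/(P+R) = 2·TP/(2·TP+FP+FN) = 86/(86+30+7) = 86/123 = 0.6992

0.6992


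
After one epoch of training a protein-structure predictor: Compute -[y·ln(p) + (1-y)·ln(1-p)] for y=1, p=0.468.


BCE = -[y·ln(p) + (1-y)·ln(1-p)]
= -1·ln(0.468) - 0
= -ln(0.468) = 0.7593

0.7593


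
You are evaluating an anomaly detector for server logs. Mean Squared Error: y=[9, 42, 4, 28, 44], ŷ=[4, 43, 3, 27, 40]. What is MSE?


Squared errors: (9-4)²=25, (42-43)²=1, (4-3)²=1, (28-27)²=1, (44-40)²=16
Sum = 44
MSE = 44/5 = 44/5

44/5


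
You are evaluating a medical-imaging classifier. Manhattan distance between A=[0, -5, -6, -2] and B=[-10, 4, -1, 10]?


d = |0+ 10| + |-5-4| + |-6+ 1| + |-2-10|
  = 10 + 9 + 5 + 12
  = 36

36


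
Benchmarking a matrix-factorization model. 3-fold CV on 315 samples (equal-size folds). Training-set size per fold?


Fold size = 315/3 = 105
Training per fold = 315 - 105 = 210

210


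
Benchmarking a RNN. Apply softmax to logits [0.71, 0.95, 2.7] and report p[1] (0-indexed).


Exponentials: e^0.71=2.034, e^0.95=2.5857, e^2.7=14.8797
Sum = 19.4994
Softmax = [0.1043, 0.1326, 0.7631]
p[1] = 2.5857/19.4994 = 0.1326

0.1326


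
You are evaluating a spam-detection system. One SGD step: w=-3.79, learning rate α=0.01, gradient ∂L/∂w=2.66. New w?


w_new = w - α·∇
= -3.79 - 0.01·2.66
= -3.79 - 0.0266
= -3.8166

-3.8166


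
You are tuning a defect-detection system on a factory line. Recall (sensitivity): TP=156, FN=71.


Recall = TP/(TP+FN)
= 156/(156+71)
= 156/227 = 68.72%

68.72%


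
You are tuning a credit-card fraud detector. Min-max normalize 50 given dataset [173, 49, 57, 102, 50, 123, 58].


min=49, max=173
(50-49)/(173-49) = 1/124 = 0.0081

0.0081


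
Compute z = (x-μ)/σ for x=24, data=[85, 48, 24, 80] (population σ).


μ = 59.25, σ = 24.8131
z = (24 - 59.25)/24.8131 = -1.4206

-1.4206


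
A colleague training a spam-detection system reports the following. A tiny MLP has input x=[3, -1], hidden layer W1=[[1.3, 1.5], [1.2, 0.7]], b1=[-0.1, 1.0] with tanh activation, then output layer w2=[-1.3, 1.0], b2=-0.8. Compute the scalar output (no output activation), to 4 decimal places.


z1[0] = (1.3)·(3) + (1.5)·(-1) - 0.1 = 2.3
z1[1] = (1.2)·(3) + (0.7)·(-1) + 1.0 = 3.9
h = tanh(z1) = [0.9801, 0.9992]
output = (-1.3)·(0.9801) + (1.0)·(0.9992) - 0.8 = -1.0749

-1.0749


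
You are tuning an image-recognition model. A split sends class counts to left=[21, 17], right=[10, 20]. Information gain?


Parent = [31, 37], H_parent = 0.9944
H_left = 0.992 (n=38), H_right = 0.9183 (n=30)
H_children = (38/68)·0.992 + (30/68)·0.9183 = 0.9595
IG = 0.9944 - 0.9595 = 0.0349

0.0349


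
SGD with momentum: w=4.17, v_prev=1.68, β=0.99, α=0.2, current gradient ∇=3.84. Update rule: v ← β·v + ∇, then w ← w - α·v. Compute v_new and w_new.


v_new = 0.99·1.68 + 3.84 = 1.6632 + 3.84 = 5.5032
w_new = 4.17 - 0.2·5.5032 = 4.17 - 1.10064 = 3.06936

v_new=5.5032, w_new=3.06936


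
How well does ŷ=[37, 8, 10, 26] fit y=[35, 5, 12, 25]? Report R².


ȳ = 19.25
SS_res = Σ(y-ŷ)² = 18
SS_tot = Σ(y-ȳ)² = 536.75
R² = 1 - SS_res/SS_tot = 1 - 0.0335 = 0.9665

0.9665


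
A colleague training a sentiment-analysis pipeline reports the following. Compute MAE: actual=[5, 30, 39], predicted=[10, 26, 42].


Absolute errors: |5-10|=5, |30-26|=4, |39-42|=3
Sum = 12
MAE = 12/3 = 4

4


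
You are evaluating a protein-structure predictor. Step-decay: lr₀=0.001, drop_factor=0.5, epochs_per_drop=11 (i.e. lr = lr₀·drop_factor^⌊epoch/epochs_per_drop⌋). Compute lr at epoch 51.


n_drops = ⌊51/11⌋ = 4
lr = 0.001·0.5^4 = 0.001·0.0625 = 0.0000625

0.0000625


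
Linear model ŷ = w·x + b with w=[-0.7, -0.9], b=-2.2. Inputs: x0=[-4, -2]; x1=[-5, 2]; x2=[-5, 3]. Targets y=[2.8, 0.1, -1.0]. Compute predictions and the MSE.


ŷ0 = (-0.7)·(-4) + (-0.9)·(-2) - 2.2 = 2.4
ŷ1 = (-0.7)·(-5) + (-0.9)·(2) - 2.2 = -0.5
ŷ2 = (-0.7)·(-5) + (-0.9)·(3) - 2.2 = -1.4
errors² = [0.16, 0.36, 0.16]
MSE = 0.6800/3 = 0.2267

0.2267


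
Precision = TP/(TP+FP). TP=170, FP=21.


Precision = TP/(TP+FP)
= 170/(170+21)
= 170/191 = 89.01%

89.01%


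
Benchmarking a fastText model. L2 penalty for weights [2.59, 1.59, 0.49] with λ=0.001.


‖w‖₂² = (2.59)² + (1.59)² + (0.49)²
     = 6.7081 + 2.5281 + 0.2401
     = 9.4763
λ·‖w‖₂² = 0.001·9.4763 = 0.009476

0.009476


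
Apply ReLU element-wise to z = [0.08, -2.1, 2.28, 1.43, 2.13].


ReLU(0.08) = max(0, 0.08) = 0.08
ReLU(-2.1) = max(0, -2.1) = 0.0
ReLU(2.28) = max(0, 2.28) = 2.28
ReLU(1.43) = max(0, 1.43) = 1.43
ReLU(2.13) = max(0, 2.13) = 2.13
result = [0.08, 0.0, 2.28, 1.43, 2.13]

[0.08, 0.0, 2.28, 1.43, 2.13]


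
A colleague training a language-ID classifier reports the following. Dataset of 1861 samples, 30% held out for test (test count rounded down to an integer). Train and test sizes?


Test = ⌊1861·30/100⌋ = 558
Train = 1861 - 558 = 1303

Train: 1303, Test: 558


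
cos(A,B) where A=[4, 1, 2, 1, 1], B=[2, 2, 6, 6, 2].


A·B = 4·2 + 1·2 + 2·6 + 1·6 + 1·2 = 30
‖A‖ = √23 = 4.7958, ‖B‖ = √84 = 9.1652
cos = 30/(√23·√84) = 30/√1932 = 0.6825

0.6825


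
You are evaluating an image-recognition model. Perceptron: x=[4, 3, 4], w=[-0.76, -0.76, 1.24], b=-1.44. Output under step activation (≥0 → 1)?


z = (4)·(-0.76) + (3)·(-0.76) + (4)·(1.24) - 1.44
  = -1.8
step(z) = 0 (z<0)

0


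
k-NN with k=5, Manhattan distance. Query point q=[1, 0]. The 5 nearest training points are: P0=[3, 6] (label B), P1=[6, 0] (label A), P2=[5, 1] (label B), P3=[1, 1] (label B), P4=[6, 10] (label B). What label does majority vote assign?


d(q,P0) = 8  (label B)
d(q,P1) = 5  (label A)
d(q,P2) = 5  (label B)
d(q,P3) = 1  (label B)
d(q,P4) = 15  (label B)
Votes: A=1, B=4
Majority → B

B


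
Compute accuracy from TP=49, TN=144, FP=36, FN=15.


Accuracy = (TP+TN)/(TP+TN+FP+FN)
= (49+144)/(244)
= 193/244 = 79.1%

79.1%


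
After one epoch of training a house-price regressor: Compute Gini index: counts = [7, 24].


Probabilities: [7/31, 24/31] ≈ [0.2258, 0.7742]
Σpᵢ² = (49 + 576)/31² = 625/961
Gini = 1 - Σpᵢ² = 1 - 625/961 = 0.3496

0.3496


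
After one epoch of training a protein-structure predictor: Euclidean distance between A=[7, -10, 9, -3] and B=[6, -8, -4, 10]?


d = √((7-6)² + (-10+ 8)² + (9+ 4)² + (-3-10)²)
  = √(1 + 4 + 169 + 169)
  = √343 = 18.5203

18.5203


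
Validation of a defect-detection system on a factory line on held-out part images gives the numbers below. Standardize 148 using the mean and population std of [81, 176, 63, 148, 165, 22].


μ = 109.1667, σ = 57.1764
z = (148 - 109.1667)/57.1764 = 0.6792

0.6792


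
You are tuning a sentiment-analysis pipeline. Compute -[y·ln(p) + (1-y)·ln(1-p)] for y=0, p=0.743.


BCE = -[y·ln(p) + (1-y)·ln(1-p)]
= -0 - 1·ln(1-0.743)
= -ln(0.257) = 1.3587

1.3587


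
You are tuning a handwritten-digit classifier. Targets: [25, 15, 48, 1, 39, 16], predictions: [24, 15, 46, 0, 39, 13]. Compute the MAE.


Absolute errors: |25-24|=1, |15-15|=0, |48-46|=2, |1-0|=1, |39-39|=0, |16-13|=3
Sum = 7
MAE = 7/6 = 7/6

7/6


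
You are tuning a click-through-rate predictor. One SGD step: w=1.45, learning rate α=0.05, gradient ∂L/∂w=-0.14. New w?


w_new = w - α·∇
= 1.45 - 0.05·-0.14
= 1.45 + 0.007
= 1.457

1.457


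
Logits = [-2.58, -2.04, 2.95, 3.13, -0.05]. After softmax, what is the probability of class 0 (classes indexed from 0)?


Exponentials: e^-2.58=0.0758, e^-2.04=0.13, e^2.95=19.106, e^3.13=22.874, e^-0.05=0.9512
Sum = 43.137
Softmax = [0.0018, 0.003, 0.4429, 0.5303, 0.0221]
p[0] = 0.0758/43.137 = 0.0018

0.0018


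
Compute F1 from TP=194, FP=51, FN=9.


Precision = 194/245 = 0.7918
Recall = 194/203 = 0.9557
F1 = 2·P·R/(P+R) = 2·TP/(2·TP+FP+FN) = 388/(388+51+9) = 388/448 = 0.8661

0.8661


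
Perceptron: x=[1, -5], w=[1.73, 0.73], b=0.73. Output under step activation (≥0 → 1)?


z = (1)·(1.73) + (-5)·(0.73) + 0.73
  = -1.19
step(z) = 0 (z<0)

0


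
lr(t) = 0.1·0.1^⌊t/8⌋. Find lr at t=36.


n_drops = ⌊36/8⌋ = 4
lr = 0.1·0.1^4 = 0.1·0.0001 = 0.00001

0.00001


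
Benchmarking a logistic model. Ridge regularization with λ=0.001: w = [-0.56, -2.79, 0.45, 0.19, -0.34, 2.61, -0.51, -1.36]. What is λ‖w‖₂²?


‖w‖₂² = (-0.56)² + (-2.79)² + (0.45)² + (0.19)² + (-0.34)² + (2.61)² + (-0.51)² + (-1.36)²
     = 0.3136 + 7.7841 + 0.2025 + 0.0361 + 0.1156 + 6.8121 + 0.2601 + 1.8496
     = 17.3737
λ·‖w‖₂² = 0.001·17.3737 = 0.017374

0.017374


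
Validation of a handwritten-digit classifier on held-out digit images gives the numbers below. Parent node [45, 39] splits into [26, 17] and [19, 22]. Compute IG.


Parent = [45, 39], H_parent = 0.9963
H_left = 0.9682 (n=43), H_right = 0.9961 (n=41)
H_children = (43/84)·0.9682 + (41/84)·0.9961 = 0.9818
IG = 0.9963 - 0.9818 = 0.0145

0.0145


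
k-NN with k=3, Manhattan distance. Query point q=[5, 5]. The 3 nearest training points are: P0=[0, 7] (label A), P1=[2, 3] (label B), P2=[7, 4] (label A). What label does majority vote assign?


d(q,P0) = 7  (label A)
d(q,P1) = 5  (label B)
d(q,P2) = 3  (label A)
Votes: A=2, B=1
Majority → A

A


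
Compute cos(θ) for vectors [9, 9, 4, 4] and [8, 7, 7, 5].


A·B = 9·8 + 9·7 + 4·7 + 4·5 = 183
‖A‖ = √194 = 13.9284, ‖B‖ = √187 = 13.6748
cos = 183/(√194·√187) = 183/√36278 = 0.9608

0.9608


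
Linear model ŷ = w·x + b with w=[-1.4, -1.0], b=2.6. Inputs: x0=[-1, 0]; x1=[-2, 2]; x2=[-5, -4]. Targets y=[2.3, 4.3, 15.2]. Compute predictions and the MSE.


ŷ0 = (-1.4)·(-1) + (-1.0)·(0) + 2.6 = 4.0
ŷ1 = (-1.4)·(-2) + (-1.0)·(2) + 2.6 = 3.4
ŷ2 = (-1.4)·(-5) + (-1.0)·(-4) + 2.6 = 13.6
errors² = [2.89, 0.81, 2.56]
MSE = 6.2600/3 = 2.0867

2.0867


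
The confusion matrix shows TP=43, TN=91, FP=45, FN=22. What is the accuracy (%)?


Accuracy = (TP+TN)/(TP+TN+FP+FN)
= (43+91)/(201)
= 134/201 = 66.67%

66.67%


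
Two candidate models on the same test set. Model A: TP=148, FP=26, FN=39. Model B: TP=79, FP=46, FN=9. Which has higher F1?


Model A: P=148/174=0.8506, R=148/187=0.7914, F1=2PR/(P+R)=2TP/(2TP+FP+FN)=296/361=0.8199
Model B: P=79/125=0.632, R=79/88=0.8977, F1=2PR/(P+R)=2TP/(2TP+FP+FN)=158/213=0.7418
0.8199 > 0.7418 → Model A

Model A


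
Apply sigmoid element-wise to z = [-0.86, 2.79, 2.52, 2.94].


σ(-0.86) = 1/(1+e^0.86) = 0.2973
σ(2.79) = 1/(1+e^-2.79) = 0.9421
σ(2.52) = 1/(1+e^-2.52) = 0.9255
σ(2.94) = 1/(1+e^-2.94) = 0.9498
result = [0.2973, 0.9421, 0.9255, 0.9498]

[0.2973, 0.9421, 0.9255, 0.9498]


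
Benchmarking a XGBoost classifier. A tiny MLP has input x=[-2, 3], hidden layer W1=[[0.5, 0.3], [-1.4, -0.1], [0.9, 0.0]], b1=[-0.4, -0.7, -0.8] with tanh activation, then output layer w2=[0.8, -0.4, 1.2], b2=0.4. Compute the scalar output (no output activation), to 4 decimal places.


z1[0] = (0.5)·(-2) + (0.3)·(3) - 0.4 = -0.5
z1[1] = (-1.4)·(-2) + (-0.1)·(3) - 0.7 = 1.8
z1[2] = (0.9)·(-2) + (0.0)·(3) - 0.8 = -2.6
h = tanh(z1) = [-0.4621, 0.9468, -0.989]
output = (0.8)·(-0.4621) + (-0.4)·(0.9468) + (1.2)·(-0.989) + 0.4 = -1.5352

-1.5352


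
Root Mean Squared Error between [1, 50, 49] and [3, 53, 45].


MSE = 29/3 = 9.6667
RMSE = √(29/3) = 3.1091

3.1091


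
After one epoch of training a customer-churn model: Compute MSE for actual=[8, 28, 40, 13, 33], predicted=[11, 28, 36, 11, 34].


Squared errors: (8-11)²=9, (28-28)²=0, (40-36)²=16, (13-11)²=4, (33-34)²=1
Sum = 30
MSE = 30/5 = 6

6


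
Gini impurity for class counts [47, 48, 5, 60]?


Probabilities: [47/160, 48/160, 5/160, 60/160] ≈ [0.2938, 0.3, 0.0312, 0.375]
Σpᵢ² = (2209 + 2304 + 25 + 3600)/160² = 8138/25600
Gini = 1 - Σpᵢ² = 1 - 8138/25600 = 0.6821

0.6821


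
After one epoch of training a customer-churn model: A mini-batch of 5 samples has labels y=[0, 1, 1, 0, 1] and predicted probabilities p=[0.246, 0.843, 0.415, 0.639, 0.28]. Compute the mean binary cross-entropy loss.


L[0] = -ln(1-0.246) = -ln(0.754) = 0.2824
L[1] = -ln(0.843) = 0.1708
L[2] = -ln(0.415) = 0.8795
L[3] = -ln(1-0.639) = -ln(0.361) = 1.0189
L[4] = -ln(0.28) = 1.273
mean = (0.2824 + 0.1708 + 0.8795 + 1.0189 + 1.273)/5 = 0.7249

0.7249


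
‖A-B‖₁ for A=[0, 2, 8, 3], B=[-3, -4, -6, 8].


d = |0+ 3| + |2+ 4| + |8+ 6| + |3-8|
  = 3 + 6 + 14 + 5
  = 28

28


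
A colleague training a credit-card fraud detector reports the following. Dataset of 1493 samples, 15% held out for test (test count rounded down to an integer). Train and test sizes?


Test = ⌊1493·15/100⌋ = 223
Train = 1493 - 223 = 1270

Train: 1270, Test: 223


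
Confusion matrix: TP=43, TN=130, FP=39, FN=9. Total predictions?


Total = TP + TN + FP + FN
= 43 + 130 + 39 + 9
= 221
(Predicted positive: 82, predicted negative: 139)

221


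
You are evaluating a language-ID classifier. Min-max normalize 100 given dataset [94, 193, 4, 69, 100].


min=4, max=193
(100-4)/(193-4) = 96/189 = 0.5079

0.5079


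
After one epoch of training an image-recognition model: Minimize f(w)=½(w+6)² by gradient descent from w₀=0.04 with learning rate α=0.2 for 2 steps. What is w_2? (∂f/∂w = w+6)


step 1: grad = 0.04+6 = 6.04; w = 0.04 - 0.2·(6.04) = -1.168
step 2: grad = -1.168+6 = 4.832; w = -1.168 - 0.2·(4.832) = -2.1344

-2.1344


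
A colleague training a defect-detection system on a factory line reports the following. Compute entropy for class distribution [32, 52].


Probabilities: [32/84, 52/84] ≈ [0.381, 0.619]
H = -((32/84)·log₂(32/84) + (52/84)·log₂(52/84))
  = 0.9587 bits

0.9587 bits


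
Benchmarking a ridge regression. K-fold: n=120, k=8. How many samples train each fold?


Fold size = 120/8 = 15
Training per fold = 120 - 15 = 105

105


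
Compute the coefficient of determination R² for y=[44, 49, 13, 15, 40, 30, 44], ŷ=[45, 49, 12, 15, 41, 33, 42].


ȳ = 33.5714
SS_res = Σ(y-ŷ)² = 16
SS_tot = Σ(y-ȳ)² = 1277.71
R² = 1 - SS_res/SS_tot = 1 - 0.0125 = 0.9875

0.9875


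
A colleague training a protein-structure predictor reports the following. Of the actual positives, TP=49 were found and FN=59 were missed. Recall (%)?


Recall = TP/(TP+FN)
= 49/(49+59)
= 49/108 = 45.37%

45.37%


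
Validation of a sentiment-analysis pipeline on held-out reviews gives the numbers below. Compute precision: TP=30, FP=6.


Precision = TP/(TP+FP)
= 30/(30+6)
= 30/36 = 83.33%

83.33%


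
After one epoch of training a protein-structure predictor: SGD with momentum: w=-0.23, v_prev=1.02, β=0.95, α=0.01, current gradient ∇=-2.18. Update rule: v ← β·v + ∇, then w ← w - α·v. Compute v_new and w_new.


v_new = 0.95·1.02 - 2.18 = 0.969 - 2.18 = -1.211
w_new = -0.23 - 0.01·-1.211 = -0.23 + 0.01211 = -0.21789

v_new=-1.211, w_new=-0.21789


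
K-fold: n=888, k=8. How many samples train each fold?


Fold size = 888/8 = 111
Training per fold = 888 - 111 = 777

777


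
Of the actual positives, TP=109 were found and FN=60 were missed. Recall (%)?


Recall = TP/(TP+FN)
= 109/(109+60)
= 109/169 = 64.5%

64.5%


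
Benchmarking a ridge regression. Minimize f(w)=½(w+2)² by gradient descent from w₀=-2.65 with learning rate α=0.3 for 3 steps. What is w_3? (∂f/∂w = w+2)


step 1: grad = -2.65+2 = -0.65; w = -2.65 - 0.3·(-0.65) = -2.455
step 2: grad = -2.455+2 = -0.455; w = -2.455 - 0.3·(-0.455) = -2.3185
step 3: grad = -2.3185+2 = -0.3185; w = -2.3185 - 0.3·(-0.3185) = -2.22295

-2.22295


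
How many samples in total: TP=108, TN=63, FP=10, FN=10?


Total = TP + TN + FP + FN
= 108 + 63 + 10 + 10
= 191
(Predicted positive: 118, predicted negative: 73)

191


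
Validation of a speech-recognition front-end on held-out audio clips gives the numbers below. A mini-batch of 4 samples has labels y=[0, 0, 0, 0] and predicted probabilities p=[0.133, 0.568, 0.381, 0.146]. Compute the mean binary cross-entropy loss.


L[0] = -ln(1-0.133) = -ln(0.867) = 0.1427
L[1] = -ln(1-0.568) = -ln(0.432) = 0.8393
L[2] = -ln(1-0.381) = -ln(0.619) = 0.4797
L[3] = -ln(1-0.146) = -ln(0.854) = 0.1578
mean = (0.1427 + 0.8393 + 0.4797 + 0.1578)/4 = 0.4049

0.4049


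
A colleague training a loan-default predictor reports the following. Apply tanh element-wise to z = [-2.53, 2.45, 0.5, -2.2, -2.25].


tanh(-2.53) = -0.9874
tanh(2.45) = 0.9852
tanh(0.5) = 0.4621
tanh(-2.2) = -0.9757
tanh(-2.25) = -0.978
result = [-0.9874, 0.9852, 0.4621, -0.9757, -0.978]

[-0.9874, 0.9852, 0.4621, -0.9757, -0.978]


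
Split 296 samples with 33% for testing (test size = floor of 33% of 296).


Test = ⌊296·33/100⌋ = 97
Train = 296 - 97 = 199

Train: 199, Test: 97


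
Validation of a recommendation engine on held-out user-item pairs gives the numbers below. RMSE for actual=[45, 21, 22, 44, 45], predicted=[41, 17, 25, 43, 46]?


MSE = 43/5 = 8.6
RMSE = √(43/5) = 2.9326

2.9326


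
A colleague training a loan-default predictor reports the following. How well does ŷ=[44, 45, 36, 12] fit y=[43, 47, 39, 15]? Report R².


ȳ = 36
SS_res = Σ(y-ŷ)² = 23
SS_tot = Σ(y-ȳ)² = 620
R² = 1 - SS_res/SS_tot = 1 - 0.0371 = 0.9629

0.9629


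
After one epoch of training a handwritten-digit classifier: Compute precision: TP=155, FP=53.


Precision = TP/(TP+FP)
= 155/(155+53)
= 155/208 = 74.52%

74.52%


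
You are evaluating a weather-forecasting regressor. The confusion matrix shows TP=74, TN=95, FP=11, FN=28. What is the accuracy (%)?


Accuracy = (TP+TN)/(TP+TN+FP+FN)
= (74+95)/(208)
= 169/208 = 81.25%

81.25%


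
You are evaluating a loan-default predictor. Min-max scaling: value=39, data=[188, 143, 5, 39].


min=5, max=188
(39-5)/(188-5) = 34/183 = 0.1858

0.1858


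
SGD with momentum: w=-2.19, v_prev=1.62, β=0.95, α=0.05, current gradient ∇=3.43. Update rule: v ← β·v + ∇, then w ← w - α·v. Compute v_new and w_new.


v_new = 0.95·1.62 + 3.43 = 1.539 + 3.43 = 4.969
w_new = -2.19 - 0.05·4.969 = -2.19 - 0.24845 = -2.43845

v_new=4.969, w_new=-2.43845


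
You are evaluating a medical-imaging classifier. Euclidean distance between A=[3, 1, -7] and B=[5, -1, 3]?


d = √((3-5)² + (1+ 1)² + (-7-3)²)
  = √(4 + 4 + 100)
  = √108 = 10.3923

10.3923


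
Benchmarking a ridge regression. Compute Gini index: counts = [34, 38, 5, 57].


Probabilities: [34/134, 38/134, 5/134, 57/134] ≈ [0.2537, 0.2836, 0.0373, 0.4254]
Σpᵢ² = (1156 + 1444 + 25 + 3249)/134² = 5874/17956
Gini = 1 - Σpᵢ² = 1 - 5874/17956 = 0.6729

0.6729


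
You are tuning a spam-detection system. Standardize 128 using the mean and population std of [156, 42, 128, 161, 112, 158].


μ = 126.1667, σ = 41.643
z = (128 - 126.1667)/41.643 = 0.044

0.044


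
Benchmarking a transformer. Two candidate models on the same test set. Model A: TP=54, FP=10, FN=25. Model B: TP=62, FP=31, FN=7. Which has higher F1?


Model A: P=54/64=0.8438, R=54/79=0.6835, F1=2PR/(P+R)=2TP/(2TP+FP+FN)=108/143=0.7552
Model B: P=62/93=0.6667, R=62/69=0.8986, F1=2PR/(P+R)=2TP/(2TP+FP+FN)=124/162=0.7654
0.7552 < 0.7654 → Model B

Model B


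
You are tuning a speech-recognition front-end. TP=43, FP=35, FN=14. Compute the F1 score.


Precision = 43/78 = 0.5513
Recall = 43/57 = 0.7544
F1 = 2·P·R/(P+R) = 2·TP/(2·TP+FP+FN) = 86/(86+35+14) = 86/135 = 0.637

0.637


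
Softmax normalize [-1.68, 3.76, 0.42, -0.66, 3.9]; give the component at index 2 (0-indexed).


Exponentials: e^-1.68=0.1864, e^3.76=42.9484, e^0.42=1.522, e^-0.66=0.5169, e^3.9=49.4024
Sum = 94.5761
Softmax = [0.002, 0.4541, 0.0161, 0.0055, 0.5224]
p[2] = 1.522/94.5761 = 0.0161

0.0161


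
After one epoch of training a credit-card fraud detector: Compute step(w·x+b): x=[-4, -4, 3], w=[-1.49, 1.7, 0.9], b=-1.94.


z = (-4)·(-1.49) + (-4)·(1.7) + (3)·(0.9) - 1.94
  = -0.08
step(z) = 0 (z<0)

0


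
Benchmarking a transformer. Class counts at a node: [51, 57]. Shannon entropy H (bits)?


Probabilities: [51/108, 57/108] ≈ [0.4722, 0.5278]
H = -((51/108)·log₂(51/108) + (57/108)·log₂(57/108))
  = 0.9978 bits

0.9978 bits


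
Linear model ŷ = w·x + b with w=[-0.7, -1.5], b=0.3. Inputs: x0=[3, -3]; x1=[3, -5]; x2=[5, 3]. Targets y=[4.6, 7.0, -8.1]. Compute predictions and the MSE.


ŷ0 = (-0.7)·(3) + (-1.5)·(-3) + 0.3 = 2.7
ŷ1 = (-0.7)·(3) + (-1.5)·(-5) + 0.3 = 5.7
ŷ2 = (-0.7)·(5) + (-1.5)·(3) + 0.3 = -7.7
errors² = [3.61, 1.69, 0.16]
MSE = 5.4600/3 = 1.82

1.82


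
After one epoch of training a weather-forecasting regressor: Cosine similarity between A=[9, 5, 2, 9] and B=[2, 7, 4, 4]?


A·B = 9·2 + 5·7 + 2·4 + 9·4 = 97
‖A‖ = √191 = 13.8203, ‖B‖ = √85 = 9.2195
cos = 97/(√191·√85) = 97/√16235 = 0.7613

0.7613


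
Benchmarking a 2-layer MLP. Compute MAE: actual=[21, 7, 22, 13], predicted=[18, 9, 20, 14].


Absolute errors: |21-18|=3, |7-9|=2, |22-20|=2, |13-14|=1
Sum = 8
MAE = 8/4 = 2

2


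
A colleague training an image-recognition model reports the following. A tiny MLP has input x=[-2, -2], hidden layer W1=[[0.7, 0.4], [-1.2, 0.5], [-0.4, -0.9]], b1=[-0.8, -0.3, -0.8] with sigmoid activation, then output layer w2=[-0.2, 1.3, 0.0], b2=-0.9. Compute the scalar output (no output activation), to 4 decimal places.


z1[0] = (0.7)·(-2) + (0.4)·(-2) - 0.8 = -3.0
z1[1] = (-1.2)·(-2) + (0.5)·(-2) - 0.3 = 1.1
z1[2] = (-0.4)·(-2) + (-0.9)·(-2) - 0.8 = 1.8
h = sigmoid(z1) = [0.0474, 0.7503, 0.8581]
output = (-0.2)·(0.0474) + (1.3)·(0.7503) + (0.0)·(0.8581) - 0.9 = 0.0659

0.0659


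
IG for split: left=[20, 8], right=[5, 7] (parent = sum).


Parent = [25, 15], H_parent = 0.9544
H_left = 0.8631 (n=28), H_right = 0.9799 (n=12)
H_children = (28/40)·0.8631 + (12/40)·0.9799 = 0.8981
IG = 0.9544 - 0.8981 = 0.0563

0.0563


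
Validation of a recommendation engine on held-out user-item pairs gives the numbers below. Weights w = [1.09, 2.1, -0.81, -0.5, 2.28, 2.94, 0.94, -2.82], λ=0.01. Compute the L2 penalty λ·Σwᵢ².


‖w‖₂² = (1.09)² + (2.1)² + (-0.81)² + (-0.5)² + (2.28)² + (2.94)² + (0.94)² + (-2.82)²
     = 1.1881 + 4.41 + 0.6561 + 0.25 + 5.1984 + 8.6436 + 0.8836 + 7.9524
     = 29.1822
λ·‖w‖₂² = 0.01·29.1822 = 0.291822

0.291822


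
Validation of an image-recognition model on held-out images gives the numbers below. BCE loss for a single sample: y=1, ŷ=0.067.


BCE = -[y·ln(p) + (1-y)·ln(1-p)]
= -1·ln(0.067) - 0
= -ln(0.067) = 2.7031

2.7031


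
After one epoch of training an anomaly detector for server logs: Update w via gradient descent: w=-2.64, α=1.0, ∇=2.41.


w_new = w - α·∇
= -2.64 - 1.0·2.41
= -2.64 - 2.41
= -5.05

-5.05


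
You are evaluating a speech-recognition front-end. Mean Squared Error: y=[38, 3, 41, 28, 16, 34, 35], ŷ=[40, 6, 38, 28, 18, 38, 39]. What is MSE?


Squared errors: (38-40)²=4, (3-6)²=9, (41-38)²=9, (28-28)²=0, (16-18)²=4, (34-38)²=16, (35-39)²=16
Sum = 58
MSE = 58/7 = 58/7

58/7


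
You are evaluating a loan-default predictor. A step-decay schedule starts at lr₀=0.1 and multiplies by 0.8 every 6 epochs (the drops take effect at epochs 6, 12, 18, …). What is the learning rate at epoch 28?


n_drops = ⌊28/6⌋ = 4
lr = 0.1·0.8^4 = 0.1·0.4096 = 0.04096

0.04096


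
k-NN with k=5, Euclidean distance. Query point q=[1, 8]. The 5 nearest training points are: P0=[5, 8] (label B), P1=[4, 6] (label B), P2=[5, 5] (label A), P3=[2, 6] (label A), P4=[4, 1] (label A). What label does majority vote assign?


d(q,P0) = 4.0  (label B)
d(q,P1) = 3.6056  (label B)
d(q,P2) = 5.0  (label A)
d(q,P3) = 2.2361  (label A)
d(q,P4) = 7.6158  (label A)
Votes: A=3, B=2
Majority → A

A


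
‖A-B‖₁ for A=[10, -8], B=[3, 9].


d = |10-3| + |-8-9|
  = 7 + 17
  = 24

24


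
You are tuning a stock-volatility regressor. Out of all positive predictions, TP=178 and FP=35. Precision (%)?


Precision = TP/(TP+FP)
= 178/(178+35)
= 178/213 = 83.57%

83.57%


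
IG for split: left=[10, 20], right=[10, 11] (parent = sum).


Parent = [20, 31], H_parent = 0.9662
H_left = 0.9183 (n=30), H_right = 0.9984 (n=21)
H_children = (30/51)·0.9183 + (21/51)·0.9984 = 0.9513
IG = 0.9662 - 0.9513 = 0.0149

0.0149


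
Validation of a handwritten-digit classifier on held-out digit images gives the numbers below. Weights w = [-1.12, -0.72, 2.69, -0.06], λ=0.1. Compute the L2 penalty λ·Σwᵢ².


‖w‖₂² = (-1.12)² + (-0.72)² + (2.69)² + (-0.06)²
     = 1.2544 + 0.5184 + 7.2361 + 0.0036
     = 9.0125
λ·‖w‖₂² = 0.1·9.0125 = 0.90125

0.90125


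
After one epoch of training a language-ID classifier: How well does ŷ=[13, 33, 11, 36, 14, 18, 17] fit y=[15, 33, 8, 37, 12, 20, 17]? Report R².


ȳ = 20.2857
SS_res = Σ(y-ŷ)² = 22
SS_tot = Σ(y-ȳ)² = 699.43
R² = 1 - SS_res/SS_tot = 1 - 0.0315 = 0.9685

0.9685


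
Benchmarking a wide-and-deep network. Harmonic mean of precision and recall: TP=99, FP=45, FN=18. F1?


Precision = 99/144 = 0.6875
Recall = 99/117 = 0.8462
F1 = 2·P·R/(P+R) = 2·TP/(2·TP+FP+FN) = 198/(198+45+18) = 198/261 = 0.7586

0.7586


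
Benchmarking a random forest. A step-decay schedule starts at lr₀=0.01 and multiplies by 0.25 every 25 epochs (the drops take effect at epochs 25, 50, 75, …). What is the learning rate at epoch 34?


n_drops = ⌊34/25⌋ = 1
lr = 0.01·0.25^1 = 0.01·0.25 = 0.0025

0.0025


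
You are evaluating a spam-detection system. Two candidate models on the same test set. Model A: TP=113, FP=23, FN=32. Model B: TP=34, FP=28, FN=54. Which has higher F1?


Model A: P=113/136=0.8309, R=113/145=0.7793, F1=2PR/(P+R)=2TP/(2TP+FP+FN)=226/281=0.8043
Model B: P=34/62=0.5484, R=34/88=0.3864, F1=2PR/(P+R)=2TP/(2TP+FP+FN)=68/150=0.4533
0.8043 > 0.4533 → Model A

Model A


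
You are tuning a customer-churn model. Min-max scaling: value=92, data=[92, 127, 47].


min=47, max=127
(92-47)/(127-47) = 45/80 = 0.5625

0.5625


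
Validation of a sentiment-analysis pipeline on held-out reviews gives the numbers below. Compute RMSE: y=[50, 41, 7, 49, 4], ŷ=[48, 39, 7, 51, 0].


MSE = 28/5 = 5.6
RMSE = √(28/5) = 2.3664

2.3664


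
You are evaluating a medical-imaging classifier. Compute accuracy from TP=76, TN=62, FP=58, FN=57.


Accuracy = (TP+TN)/(TP+TN+FP+FN)
= (76+62)/(253)
= 138/253 = 54.55%

54.55%


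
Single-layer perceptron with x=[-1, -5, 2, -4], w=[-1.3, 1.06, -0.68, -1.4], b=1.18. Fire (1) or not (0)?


z = (-1)·(-1.3) + (-5)·(1.06) + (2)·(-0.68) + (-4)·(-1.4) + 1.18
  = 1.42
step(z) = 1 (z≥0)

1


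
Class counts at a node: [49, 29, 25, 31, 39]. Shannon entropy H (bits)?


Probabilities: [49/173, 29/173, 25/173, 31/173, 39/173] ≈ [0.2832, 0.1676, 0.1445, 0.1792, 0.2254]
H = -((49/173)·log₂(49/173) + (29/173)·log₂(29/173) + (25/173)·log₂(25/173) + (31/173)·log₂(31/173) + (39/173)·log₂(39/173))
  = 2.2797 bits

2.2797 bits


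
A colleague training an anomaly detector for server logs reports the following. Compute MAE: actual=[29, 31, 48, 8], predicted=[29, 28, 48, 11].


Absolute errors: |29-29|=0, |31-28|=3, |48-48|=0, |8-11|=3
Sum = 6
MAE = 6/4 = 3/2

3/2


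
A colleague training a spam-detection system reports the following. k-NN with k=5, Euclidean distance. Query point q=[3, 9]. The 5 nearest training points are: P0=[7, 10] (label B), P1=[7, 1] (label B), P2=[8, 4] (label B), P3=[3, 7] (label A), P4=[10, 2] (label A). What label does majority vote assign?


d(q,P0) = 4.1231  (label B)
d(q,P1) = 8.9443  (label B)
d(q,P2) = 7.0711  (label B)
d(q,P3) = 2.0  (label A)
d(q,P4) = 9.8995  (label A)
Votes: A=2, B=3
Majority → B

B


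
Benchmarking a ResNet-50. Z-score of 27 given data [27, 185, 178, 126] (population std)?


μ = 129, σ = 63.1467
z = (27 - 129)/63.1467 = -1.6153

-1.6153


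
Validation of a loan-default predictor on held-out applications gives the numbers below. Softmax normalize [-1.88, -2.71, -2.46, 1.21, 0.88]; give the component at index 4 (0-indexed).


Exponentials: e^-1.88=0.1526, e^-2.71=0.0665, e^-2.46=0.0854, e^1.21=3.3535, e^0.88=2.4109
Sum = 6.0689
Softmax = [0.0251, 0.011, 0.0141, 0.5526, 0.3973]
p[4] = 2.4109/6.0689 = 0.3973

0.3973


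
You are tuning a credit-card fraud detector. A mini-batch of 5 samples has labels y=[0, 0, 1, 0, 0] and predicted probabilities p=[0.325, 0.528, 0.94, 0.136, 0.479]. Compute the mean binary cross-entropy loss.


L[0] = -ln(1-0.325) = -ln(0.675) = 0.393
L[1] = -ln(1-0.528) = -ln(0.472) = 0.7508
L[2] = -ln(0.94) = 0.0619
L[3] = -ln(1-0.136) = -ln(0.864) = 0.1462
L[4] = -ln(1-0.479) = -ln(0.521) = 0.652
mean = (0.393 + 0.7508 + 0.0619 + 0.1462 + 0.652)/5 = 0.4008

0.4008


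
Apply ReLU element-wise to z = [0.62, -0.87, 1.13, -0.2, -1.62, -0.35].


ReLU(0.62) = max(0, 0.62) = 0.62
ReLU(-0.87) = max(0, -0.87) = 0.0
ReLU(1.13) = max(0, 1.13) = 1.13
ReLU(-0.2) = max(0, -0.2) = 0.0
ReLU(-1.62) = max(0, -1.62) = 0.0
ReLU(-0.35) = max(0, -0.35) = 0.0
result = [0.62, 0.0, 1.13, 0.0, 0.0, 0.0]

[0.62, 0.0, 1.13, 0.0, 0.0, 0.0]


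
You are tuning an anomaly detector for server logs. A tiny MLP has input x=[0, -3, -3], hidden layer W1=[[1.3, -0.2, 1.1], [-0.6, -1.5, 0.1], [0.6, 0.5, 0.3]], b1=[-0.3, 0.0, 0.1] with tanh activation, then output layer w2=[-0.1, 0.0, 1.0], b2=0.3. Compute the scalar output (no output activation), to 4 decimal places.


z1[0] = (1.3)·(0) + (-0.2)·(-3) + (1.1)·(-3) - 0.3 = -3.0
z1[1] = (-0.6)·(0) + (-1.5)·(-3) + (0.1)·(-3) + 0.0 = 4.2
z1[2] = (0.6)·(0) + (0.5)·(-3) + (0.3)·(-3) + 0.1 = -2.3
h = tanh(z1) = [-0.9951, 0.9996, -0.9801]
output = (-0.1)·(-0.9951) + (0.0)·(0.9996) + (1.0)·(-0.9801) + 0.3 = -0.5806

-0.5806


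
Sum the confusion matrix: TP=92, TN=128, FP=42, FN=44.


Total = TP + TN + FP + FN
= 92 + 128 + 42 + 44
= 306
(Predicted positive: 134, predicted negative: 172)

306


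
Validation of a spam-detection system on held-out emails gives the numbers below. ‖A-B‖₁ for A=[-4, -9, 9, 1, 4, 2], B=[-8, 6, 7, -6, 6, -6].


d = |-4+ 8| + |-9-6| + |9-7| + |1+ 6| + |4-6| + |2+ 6|
  = 4 + 15 + 2 + 7 + 2 + 8
  = 38

38


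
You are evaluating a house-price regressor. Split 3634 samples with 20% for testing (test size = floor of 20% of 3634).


Test = ⌊3634·20/100⌋ = 726
Train = 3634 - 726 = 2908

Train: 2908, Test: 726


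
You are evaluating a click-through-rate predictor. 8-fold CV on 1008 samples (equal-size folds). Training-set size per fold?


Fold size = 1008/8 = 126
Training per fold = 1008 - 126 = 882

882


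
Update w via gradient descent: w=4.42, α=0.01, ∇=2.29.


w_new = w - α·∇
= 4.42 - 0.01·2.29
= 4.42 - 0.0229
= 4.3971

4.3971


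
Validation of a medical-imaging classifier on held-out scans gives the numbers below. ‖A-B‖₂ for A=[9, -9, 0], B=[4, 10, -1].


d = √((9-4)² + (-9-10)² + (0+ 1)²)
  = √(25 + 361 + 1)
  = √387 = 19.6723

19.6723


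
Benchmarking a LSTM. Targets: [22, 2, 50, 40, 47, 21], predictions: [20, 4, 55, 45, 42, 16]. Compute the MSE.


Squared errors: (22-20)²=4, (2-4)²=4, (50-55)²=25, (40-45)²=25, (47-42)²=25, (21-16)²=25
Sum = 108
MSE = 108/6 = 18

18


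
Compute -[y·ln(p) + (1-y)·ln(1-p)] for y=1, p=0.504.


BCE = -[y·ln(p) + (1-y)·ln(1-p)]
= -1·ln(0.504) - 0
= -ln(0.504) = 0.6852

0.6852


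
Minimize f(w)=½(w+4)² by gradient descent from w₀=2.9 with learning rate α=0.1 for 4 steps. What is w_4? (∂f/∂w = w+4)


step 1: grad = 2.9+4 = 6.9; w = 2.9 - 0.1·(6.9) = 2.21
step 2: grad = 2.21+4 = 6.21; w = 2.21 - 0.1·(6.21) = 1.589
step 3: grad = 1.589+4 = 5.589; w = 1.589 - 0.1·(5.589) = 1.0301
step 4: grad = 1.0301+4 = 5.0301; w = 1.0301 - 0.1·(5.0301) = 0.52709

0.52709


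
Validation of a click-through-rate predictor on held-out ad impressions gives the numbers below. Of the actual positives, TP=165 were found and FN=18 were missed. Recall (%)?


Recall = TP/(TP+FN)
= 165/(165+18)
= 165/183 = 90.16%

90.16%


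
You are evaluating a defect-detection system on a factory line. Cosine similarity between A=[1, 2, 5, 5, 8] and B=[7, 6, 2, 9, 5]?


A·B = 1·7 + 2·6 + 5·2 + 5·9 + 8·5 = 114
‖A‖ = √119 = 10.9087, ‖B‖ = √195 = 13.9642
cos = 114/(√119·√195) = 114/√23205 = 0.7484

0.7484


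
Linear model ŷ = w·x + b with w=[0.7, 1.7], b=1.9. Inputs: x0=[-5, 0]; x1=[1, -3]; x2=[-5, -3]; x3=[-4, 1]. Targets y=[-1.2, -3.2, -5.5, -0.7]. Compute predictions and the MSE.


ŷ0 = (0.7)·(-5) + (1.7)·(0) + 1.9 = -1.6
ŷ1 = (0.7)·(1) + (1.7)·(-3) + 1.9 = -2.5
ŷ2 = (0.7)·(-5) + (1.7)·(-3) + 1.9 = -6.7
ŷ3 = (0.7)·(-4) + (1.7)·(1) + 1.9 = 0.8
errors² = [0.16, 0.49, 1.44, 2.25]
MSE = 4.3400/4 = 1.085

1.085


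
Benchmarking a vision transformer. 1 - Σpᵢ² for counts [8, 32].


Probabilities: [8/40, 32/40] ≈ [0.2, 0.8]
Σpᵢ² = (64 + 1024)/40² = 1088/1600
Gini = 1 - Σpᵢ² = 1 - 1088/1600 = 0.32

0.32


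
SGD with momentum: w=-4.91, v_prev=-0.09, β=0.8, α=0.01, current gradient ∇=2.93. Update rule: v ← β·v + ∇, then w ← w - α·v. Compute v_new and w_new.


v_new = 0.8·-0.09 + 2.93 = -0.072 + 2.93 = 2.858
w_new = -4.91 - 0.01·2.858 = -4.91 - 0.02858 = -4.93858

v_new=2.858, w_new=-4.93858
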